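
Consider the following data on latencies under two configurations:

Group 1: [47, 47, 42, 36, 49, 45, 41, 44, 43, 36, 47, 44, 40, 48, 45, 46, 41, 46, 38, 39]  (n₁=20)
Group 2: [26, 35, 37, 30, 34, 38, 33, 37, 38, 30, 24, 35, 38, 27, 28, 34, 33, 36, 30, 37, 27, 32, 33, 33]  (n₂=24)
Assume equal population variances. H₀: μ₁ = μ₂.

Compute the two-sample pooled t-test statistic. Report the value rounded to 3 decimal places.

test statistic = 8.561

x̄₁=43.200, s₁=3.928, n₁=20
x̄₂=32.708, s₂=4.144, n₂=24
s_p² = [19·3.928² + 23·4.144²]/42 = 16.3847
SE = √(s_p²·(1/20+1/24)) = 1.2255
t = (43.200−32.708)/1.2255 = 8.5609
df = 42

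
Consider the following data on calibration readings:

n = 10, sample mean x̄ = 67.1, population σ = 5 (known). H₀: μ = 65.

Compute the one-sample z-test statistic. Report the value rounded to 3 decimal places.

test statistic = 1.328

SE = σ/√n = 5/√10 = 1.5811
z = (x̄−μ₀)/SE = (67.1−65)/1.5811 = 1.3282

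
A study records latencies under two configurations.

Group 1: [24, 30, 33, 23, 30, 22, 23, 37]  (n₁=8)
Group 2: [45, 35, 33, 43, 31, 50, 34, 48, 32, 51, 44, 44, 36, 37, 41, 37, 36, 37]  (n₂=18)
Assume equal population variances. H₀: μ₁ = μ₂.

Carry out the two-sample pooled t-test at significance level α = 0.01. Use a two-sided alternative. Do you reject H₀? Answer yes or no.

x̄₁=27.750, s₁=5.548, n₁=8
x̄₂=39.667, s₂=6.250, n₂=18
s_p² = [7·5.548² + 17·6.250²]/24 = 36.6458
SE = √(s_p²·(1/8+1/18)) = 2.5723
t = (27.750−39.667)/2.5723 = -4.6327
df = 24
p-value (two-sided) = 0.00011
At α=0.01: p < α → reject H₀

reject H₀: yes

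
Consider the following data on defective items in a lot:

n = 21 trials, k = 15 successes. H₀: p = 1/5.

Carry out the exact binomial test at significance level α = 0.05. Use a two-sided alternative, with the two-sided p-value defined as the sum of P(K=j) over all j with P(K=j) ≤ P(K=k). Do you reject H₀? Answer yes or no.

reject H₀: yes

Exact binomial: n=21, k=15, p₀=1/5=0.2000
P(X=j) = C(n,j)·p₀^j·(1−p₀)^(n−j); p = Σ P(X=j) over j with P(X=j) ≤ P(X=15)
p-value (two-sided) = 0.00000
At α=0.05: p < α → reject H₀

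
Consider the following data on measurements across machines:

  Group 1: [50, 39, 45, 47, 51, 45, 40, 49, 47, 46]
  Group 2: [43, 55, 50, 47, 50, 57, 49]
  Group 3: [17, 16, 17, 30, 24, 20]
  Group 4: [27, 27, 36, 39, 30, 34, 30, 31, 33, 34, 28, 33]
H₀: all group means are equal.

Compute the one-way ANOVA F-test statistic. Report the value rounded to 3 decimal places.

Group means [45.90, 50.14, 20.67, 31.83], grand mean 37.600
SSB = Σnᵢ(x̄ᵢ−x̄)² = 3909.643; SSW = ΣΣ(x−x̄ᵢ)² = 568.757
MSB = 3909.643/3 = 1303.2143; MSW = 568.757/31 = 18.3470
F = MSB/MSW = 71.0314
df = (3, 31)

test statistic = 71.031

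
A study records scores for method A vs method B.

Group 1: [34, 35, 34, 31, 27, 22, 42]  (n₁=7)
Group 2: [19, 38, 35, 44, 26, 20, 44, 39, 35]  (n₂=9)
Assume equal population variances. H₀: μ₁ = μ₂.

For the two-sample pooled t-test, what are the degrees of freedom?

degrees of freedom = 14

df = n₁ + n₂ − 2 = 7 + 9 − 2 = 14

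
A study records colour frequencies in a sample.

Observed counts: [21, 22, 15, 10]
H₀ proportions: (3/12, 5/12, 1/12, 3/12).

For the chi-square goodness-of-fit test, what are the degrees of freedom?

df = k − 1 = 4 − 1 = 3

degrees of freedom = 3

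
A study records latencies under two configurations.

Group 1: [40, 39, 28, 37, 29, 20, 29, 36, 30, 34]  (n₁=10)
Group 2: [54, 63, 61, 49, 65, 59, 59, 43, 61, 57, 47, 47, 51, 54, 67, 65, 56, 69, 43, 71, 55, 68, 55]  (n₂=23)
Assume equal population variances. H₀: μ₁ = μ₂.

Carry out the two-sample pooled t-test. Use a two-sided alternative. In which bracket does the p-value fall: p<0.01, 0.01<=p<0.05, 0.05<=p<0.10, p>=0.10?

p-value bracket: p<0.01

x̄₁=32.200, s₁=6.143, n₁=10
x̄₂=57.348, s₂=8.205, n₂=23
s_p² = [9·6.143² + 22·8.205²]/31 = 58.7360
SE = √(s_p²·(1/10+1/23)) = 2.9030
t = (32.200−57.348)/2.9030 = -8.6627
df = 31
p-value (two-sided) = 0.00000
→ bracket: p<0.01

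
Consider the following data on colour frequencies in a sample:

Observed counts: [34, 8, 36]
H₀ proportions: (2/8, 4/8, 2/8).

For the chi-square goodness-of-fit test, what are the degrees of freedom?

df = k − 1 = 3 − 1 = 2

degrees of freedom = 2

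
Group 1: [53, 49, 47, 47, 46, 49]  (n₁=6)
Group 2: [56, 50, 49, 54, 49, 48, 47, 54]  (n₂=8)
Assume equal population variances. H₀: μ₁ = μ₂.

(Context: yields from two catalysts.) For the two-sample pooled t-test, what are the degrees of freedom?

degrees of freedom = 12

df = n₁ + n₂ − 2 = 6 + 8 − 2 = 12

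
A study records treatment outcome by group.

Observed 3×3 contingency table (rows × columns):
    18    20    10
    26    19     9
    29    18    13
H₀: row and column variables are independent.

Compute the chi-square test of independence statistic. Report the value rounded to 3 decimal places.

test statistic = 2.297

Row totals [48, 54, 60], col totals [73, 57, 32], n=162
χ² = (18−21.63)²/21.63 + (20−16.89)²/16.89 + (10−9.48)²/9.48 + (26−24.33)²/24.33 + (19−19.00)²/19.00 + (9−10.67)²/10.67 + (29−27.04)²/27.04 + (18−21.11)²/21.11 + (13−11.85)²/11.85 = 2.2973
df = 4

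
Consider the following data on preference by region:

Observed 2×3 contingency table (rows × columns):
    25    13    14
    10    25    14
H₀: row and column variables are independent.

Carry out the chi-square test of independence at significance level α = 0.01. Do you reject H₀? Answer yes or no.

Row totals [52, 49], col totals [35, 38, 28], n=101
χ² = (25−18.02)²/18.02 + (13−19.56)²/19.56 + (14−14.42)²/14.42 + (10−16.98)²/16.98 + (25−18.44)²/18.44 + (14−13.58)²/13.58 = 10.1379
df = 2
p-value (upper-tail) = 0.00629
At α=0.01: p < α → reject H₀

reject H₀: yes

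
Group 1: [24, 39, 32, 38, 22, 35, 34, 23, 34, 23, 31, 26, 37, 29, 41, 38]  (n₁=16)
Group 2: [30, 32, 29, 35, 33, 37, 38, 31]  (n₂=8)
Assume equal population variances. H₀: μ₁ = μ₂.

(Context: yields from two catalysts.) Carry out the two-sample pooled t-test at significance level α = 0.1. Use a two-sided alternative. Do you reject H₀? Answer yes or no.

reject H₀: no

x̄₁=31.625, s₁=6.397, n₁=16
x̄₂=33.125, s₂=3.271, n₂=8
s_p² = [15·6.397² + 7·3.271²]/22 = 31.3011
SE = √(s_p²·(1/16+1/8)) = 2.4226
t = (31.625−33.125)/2.4226 = -0.6192
df = 22
p-value (two-sided) = 0.54216
At α=0.1: p ≥ α → fail to reject H₀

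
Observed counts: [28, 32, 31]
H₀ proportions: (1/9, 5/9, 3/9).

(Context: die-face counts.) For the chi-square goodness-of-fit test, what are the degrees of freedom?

df = k − 1 = 3 − 1 = 2

degrees of freedom = 2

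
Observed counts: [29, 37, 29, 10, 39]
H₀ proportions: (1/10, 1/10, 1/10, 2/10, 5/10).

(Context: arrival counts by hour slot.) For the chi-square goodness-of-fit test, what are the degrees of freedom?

df = k − 1 = 5 − 1 = 4

degrees of freedom = 4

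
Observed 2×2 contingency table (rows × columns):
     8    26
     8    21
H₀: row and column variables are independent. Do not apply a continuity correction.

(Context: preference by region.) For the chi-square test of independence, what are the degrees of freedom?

df = (r−1)(c−1) = (2−1)·(2−1) = 1

degrees of freedom = 1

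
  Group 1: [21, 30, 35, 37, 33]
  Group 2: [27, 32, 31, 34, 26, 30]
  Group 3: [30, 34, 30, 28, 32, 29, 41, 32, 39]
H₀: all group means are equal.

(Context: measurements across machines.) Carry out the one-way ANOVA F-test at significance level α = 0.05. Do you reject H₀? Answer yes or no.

Group means [31.20, 30.00, 32.78], grand mean 31.550
SSB = Σnᵢ(x̄ᵢ−x̄)² = 28.594; SSW = ΣΣ(x−x̄ᵢ)² = 364.356
MSB = 28.594/2 = 14.2972; MSW = 364.356/17 = 21.4327
F = MSB/MSW = 0.6671
df = (2, 17)
p-value (upper-tail) = 0.52614
At α=0.05: p ≥ α → fail to reject H₀

reject H₀: no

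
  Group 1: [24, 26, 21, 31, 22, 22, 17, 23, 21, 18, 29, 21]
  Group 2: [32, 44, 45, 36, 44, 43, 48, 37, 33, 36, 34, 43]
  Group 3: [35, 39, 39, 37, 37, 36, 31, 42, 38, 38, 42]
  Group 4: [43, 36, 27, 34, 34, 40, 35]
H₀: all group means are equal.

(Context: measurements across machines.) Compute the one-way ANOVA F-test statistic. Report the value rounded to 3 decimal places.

test statistic = 33.334

Group means [22.92, 39.58, 37.64, 35.57], grand mean 33.643
SSB = Σnᵢ(x̄ᵢ−x̄)² = 2005.550; SSW = ΣΣ(x−x̄ᵢ)² = 762.093
MSB = 2005.550/3 = 668.5166; MSW = 762.093/38 = 20.0551
F = MSB/MSW = 33.3340
df = (3, 38)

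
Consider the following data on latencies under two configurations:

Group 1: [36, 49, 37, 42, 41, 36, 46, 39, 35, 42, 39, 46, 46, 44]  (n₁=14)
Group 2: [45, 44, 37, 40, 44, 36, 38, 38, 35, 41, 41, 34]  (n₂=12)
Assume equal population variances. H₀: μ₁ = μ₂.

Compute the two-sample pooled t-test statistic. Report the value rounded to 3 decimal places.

x̄₁=41.286, s₁=4.462, n₁=14
x̄₂=39.417, s₂=3.679, n₂=12
s_p² = [13·4.462² + 11·3.679²]/24 = 16.9906
SE = √(s_p²·(1/14+1/12)) = 1.6216
t = (41.286−39.417)/1.6216 = 1.1526
df = 24

test statistic = 1.153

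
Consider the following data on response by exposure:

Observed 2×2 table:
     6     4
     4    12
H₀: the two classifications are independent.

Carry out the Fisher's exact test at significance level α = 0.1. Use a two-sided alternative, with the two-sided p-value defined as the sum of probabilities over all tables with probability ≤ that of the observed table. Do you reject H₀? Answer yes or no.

reject H₀: no

Margins: r₁=10, r₂=16, c₁=10, c₂=16, n=26
p_obs = C(10,6)·C(16,4)/C(26,10); sum pmf over tables with pmf ≤ p_obs
p-value (two-sided) = 0.10870
At α=0.1: p ≥ α → fail to reject H₀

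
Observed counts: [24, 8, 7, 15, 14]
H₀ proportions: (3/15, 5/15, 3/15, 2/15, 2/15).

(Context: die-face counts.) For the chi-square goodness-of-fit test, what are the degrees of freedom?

df = k − 1 = 5 − 1 = 4

degrees of freedom = 4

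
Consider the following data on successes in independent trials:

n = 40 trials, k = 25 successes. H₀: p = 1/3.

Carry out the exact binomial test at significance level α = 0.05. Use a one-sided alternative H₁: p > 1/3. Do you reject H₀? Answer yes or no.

reject H₀: yes

Exact binomial: n=40, k=25, p₀=1/3=0.3333
P(X≥25) from Σ C(n,i)·p₀^i·(1−p₀)^(n−i)
p-value (one-sided, H₁ greater) = 0.00015
At α=0.05: p < α → reject H₀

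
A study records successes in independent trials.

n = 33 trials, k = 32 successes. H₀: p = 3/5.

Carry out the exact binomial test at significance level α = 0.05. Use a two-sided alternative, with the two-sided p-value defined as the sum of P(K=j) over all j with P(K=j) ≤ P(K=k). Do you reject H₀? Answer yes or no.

Exact binomial: n=33, k=32, p₀=3/5=0.6000
P(X=j) = C(n,j)·p₀^j·(1−p₀)^(n−j); p = Σ P(X=j) over j with P(X=j) ≤ P(X=32)
p-value (two-sided) = 0.00000
At α=0.05: p < α → reject H₀

reject H₀: yes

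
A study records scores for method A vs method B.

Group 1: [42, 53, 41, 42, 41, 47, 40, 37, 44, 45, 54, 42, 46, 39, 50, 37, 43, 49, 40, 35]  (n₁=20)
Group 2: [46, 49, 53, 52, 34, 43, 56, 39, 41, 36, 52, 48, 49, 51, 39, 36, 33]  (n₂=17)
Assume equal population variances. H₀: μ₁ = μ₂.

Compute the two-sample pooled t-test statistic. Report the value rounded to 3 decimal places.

x̄₁=43.350, s₁=5.204, n₁=20
x̄₂=44.529, s₂=7.400, n₂=17
s_p² = [19·5.204² + 16·7.400²]/35 = 39.7367
SE = √(s_p²·(1/20+1/17)) = 2.0795
t = (43.350−44.529)/2.0795 = -0.5672
df = 35

test statistic = -0.567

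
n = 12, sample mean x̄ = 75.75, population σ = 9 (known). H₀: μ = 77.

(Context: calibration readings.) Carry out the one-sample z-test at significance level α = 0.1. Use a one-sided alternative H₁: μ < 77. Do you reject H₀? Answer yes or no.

SE = σ/√n = 9/√12 = 2.5981
z = (x̄−μ₀)/SE = (75.75−77)/2.5981 = -0.4811
p-value (one-sided, H₁ less) = 0.31521
At α=0.1: p ≥ α → fail to reject H₀

reject H₀: no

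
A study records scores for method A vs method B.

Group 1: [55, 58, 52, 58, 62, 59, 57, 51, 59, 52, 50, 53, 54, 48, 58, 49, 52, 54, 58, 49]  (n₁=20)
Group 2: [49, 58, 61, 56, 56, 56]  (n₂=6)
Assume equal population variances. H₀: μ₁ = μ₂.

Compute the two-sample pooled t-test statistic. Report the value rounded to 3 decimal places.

test statistic = -0.856

x̄₁=54.400, s₁=4.031, n₁=20
x̄₂=56.000, s₂=3.950, n₂=6
s_p² = [19·4.031² + 5·3.950²]/24 = 16.1167
SE = √(s_p²·(1/20+1/6)) = 1.8687
t = (54.400−56.000)/1.8687 = -0.8562
df = 24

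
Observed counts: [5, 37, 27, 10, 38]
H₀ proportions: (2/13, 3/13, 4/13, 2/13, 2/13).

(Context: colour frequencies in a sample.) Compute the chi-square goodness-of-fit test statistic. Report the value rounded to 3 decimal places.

n = 117; E_i = n·p_i = [18.00, 27.00, 36.00, 18.00, 18.00]
χ² = (5−18.00)²/18.00 + (37−27.00)²/27.00 + (27−36.00)²/36.00 + (10−18.00)²/18.00 + (38−18.00)²/18.00 = 41.1204
df = 4

test statistic = 41.120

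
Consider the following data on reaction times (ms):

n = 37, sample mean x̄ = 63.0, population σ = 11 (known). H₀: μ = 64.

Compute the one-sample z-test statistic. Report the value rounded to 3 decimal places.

SE = σ/√n = 11/√37 = 1.8084
z = (x̄−μ₀)/SE = (63.0−64)/1.8084 = -0.5530

test statistic = -0.553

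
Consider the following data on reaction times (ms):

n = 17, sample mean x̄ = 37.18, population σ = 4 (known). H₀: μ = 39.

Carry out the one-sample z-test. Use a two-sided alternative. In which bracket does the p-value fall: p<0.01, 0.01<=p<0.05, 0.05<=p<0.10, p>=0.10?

p-value bracket: 0.05<=p<0.10

SE = σ/√n = 4/√17 = 0.9701
z = (x̄−μ₀)/SE = (37.18−39)/0.9701 = -1.8760
p-value (two-sided) = 0.06065
→ bracket: 0.05<=p<0.10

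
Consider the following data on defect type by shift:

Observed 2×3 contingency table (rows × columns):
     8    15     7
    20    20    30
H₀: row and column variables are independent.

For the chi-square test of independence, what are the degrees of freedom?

degrees of freedom = 2

df = (r−1)(c−1) = (2−1)·(3−1) = 2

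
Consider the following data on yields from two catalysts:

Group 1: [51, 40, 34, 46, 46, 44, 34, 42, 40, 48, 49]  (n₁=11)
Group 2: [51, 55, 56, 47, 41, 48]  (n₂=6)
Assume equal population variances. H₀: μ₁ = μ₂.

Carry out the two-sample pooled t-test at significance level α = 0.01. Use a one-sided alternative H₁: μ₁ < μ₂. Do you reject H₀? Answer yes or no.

x̄₁=43.091, s₁=5.700, n₁=11
x̄₂=49.667, s₂=5.574, n₂=6
s_p² = [10·5.700² + 5·5.574²]/15 = 32.0162
SE = √(s_p²·(1/11+1/6)) = 2.8717
t = (43.091−49.667)/2.8717 = -2.2899
df = 15
p-value (one-sided, H₁ less) = 0.01847
At α=0.01: p ≥ α → fail to reject H₀

reject H₀: no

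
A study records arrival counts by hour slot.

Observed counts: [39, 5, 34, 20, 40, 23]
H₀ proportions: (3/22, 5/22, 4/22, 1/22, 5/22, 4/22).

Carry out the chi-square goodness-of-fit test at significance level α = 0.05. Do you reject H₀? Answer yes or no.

n = 161; E_i = n·p_i = [21.95, 36.59, 29.27, 7.32, 36.59, 29.27]
χ² = (39−21.95)²/21.95 + (5−36.59)²/36.59 + (34−29.27)²/29.27 + (20−7.32)²/7.32 + (40−36.59)²/36.59 + (23−29.27)²/29.27 = 64.9099
df = 5
p-value (upper-tail) = 0.00000
At α=0.05: p < α → reject H₀

reject H₀: yes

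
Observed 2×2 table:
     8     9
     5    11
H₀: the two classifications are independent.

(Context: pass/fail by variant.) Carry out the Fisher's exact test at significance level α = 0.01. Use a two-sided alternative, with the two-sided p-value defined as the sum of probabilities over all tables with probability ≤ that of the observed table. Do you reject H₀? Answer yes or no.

reject H₀: no

Margins: r₁=17, r₂=16, c₁=13, c₂=20, n=33
p_obs = C(17,8)·C(16,5)/C(33,13); sum pmf over tables with pmf ≤ p_obs
p-value (two-sided) = 0.48127
At α=0.01: p ≥ α → fail to reject H₀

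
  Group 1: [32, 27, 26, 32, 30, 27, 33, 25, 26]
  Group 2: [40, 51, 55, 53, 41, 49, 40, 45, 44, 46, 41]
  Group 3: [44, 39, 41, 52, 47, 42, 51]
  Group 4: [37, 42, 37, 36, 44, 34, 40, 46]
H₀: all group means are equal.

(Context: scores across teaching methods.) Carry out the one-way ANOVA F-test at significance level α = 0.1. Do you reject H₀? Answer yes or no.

Group means [28.67, 45.91, 45.14, 39.50], grand mean 39.857
SSB = Σnᵢ(x̄ᵢ−x̄)² = 1726.519; SSW = ΣΣ(x−x̄ᵢ)² = 641.766
MSB = 1726.519/3 = 575.5065; MSW = 641.766/31 = 20.7021
F = MSB/MSW = 27.7994
df = (3, 31)
p-value (upper-tail) = 0.00000
At α=0.1: p < α → reject H₀

reject H₀: yes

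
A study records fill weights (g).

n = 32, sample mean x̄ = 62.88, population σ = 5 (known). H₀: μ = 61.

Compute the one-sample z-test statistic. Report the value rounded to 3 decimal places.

test statistic = 2.127

SE = σ/√n = 5/√32 = 0.8839
z = (x̄−μ₀)/SE = (62.88−61)/0.8839 = 2.1270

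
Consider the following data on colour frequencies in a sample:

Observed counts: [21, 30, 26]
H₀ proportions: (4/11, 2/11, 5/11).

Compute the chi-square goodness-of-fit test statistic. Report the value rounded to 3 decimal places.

n = 77; E_i = n·p_i = [28.00, 14.00, 35.00]
χ² = (21−28.00)²/28.00 + (30−14.00)²/14.00 + (26−35.00)²/35.00 = 22.3500
df = 2

test statistic = 22.350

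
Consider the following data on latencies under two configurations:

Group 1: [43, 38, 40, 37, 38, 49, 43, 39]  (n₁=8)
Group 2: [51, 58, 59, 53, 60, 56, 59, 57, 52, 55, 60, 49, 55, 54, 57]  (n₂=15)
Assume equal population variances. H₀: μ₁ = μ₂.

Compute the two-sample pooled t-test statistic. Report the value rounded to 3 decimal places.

x̄₁=40.875, s₁=3.980, n₁=8
x̄₂=55.667, s₂=3.374, n₂=15
s_p² = [7·3.980² + 14·3.374²]/21 = 12.8671
SE = √(s_p²·(1/8+1/15)) = 1.5704
t = (40.875−55.667)/1.5704 = -9.4190
df = 21

test statistic = -9.419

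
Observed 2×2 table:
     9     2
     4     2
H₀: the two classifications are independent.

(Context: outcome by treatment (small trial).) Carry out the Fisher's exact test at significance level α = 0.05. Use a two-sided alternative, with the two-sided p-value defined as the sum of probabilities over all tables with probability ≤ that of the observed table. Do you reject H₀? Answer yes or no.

reject H₀: no

Margins: r₁=11, r₂=6, c₁=13, c₂=4, n=17
p_obs = C(11,9)·C(6,4)/C(17,13); sum pmf over tables with pmf ≤ p_obs
p-value (two-sided) = 0.58403
At α=0.05: p ≥ α → fail to reject H₀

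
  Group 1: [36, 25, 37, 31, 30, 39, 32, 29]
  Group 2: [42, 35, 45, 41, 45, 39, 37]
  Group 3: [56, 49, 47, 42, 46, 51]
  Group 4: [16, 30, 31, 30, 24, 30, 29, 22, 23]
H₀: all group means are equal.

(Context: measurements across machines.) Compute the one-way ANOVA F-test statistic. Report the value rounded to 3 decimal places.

Group means [32.38, 40.57, 48.50, 26.11], grand mean 35.633
SSB = Σnᵢ(x̄ᵢ−x̄)² = 2064.988; SSW = ΣΣ(x−x̄ᵢ)² = 563.978
MSB = 2064.988/3 = 688.3295; MSW = 563.978/26 = 21.6915
F = MSB/MSW = 31.7327
df = (3, 26)

test statistic = 31.733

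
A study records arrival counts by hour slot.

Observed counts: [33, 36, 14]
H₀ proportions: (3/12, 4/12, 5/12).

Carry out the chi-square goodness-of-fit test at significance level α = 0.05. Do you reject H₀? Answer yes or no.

reject H₀: yes

n = 83; E_i = n·p_i = [20.75, 27.67, 34.58]
χ² = (33−20.75)²/20.75 + (36−27.67)²/27.67 + (14−34.58)²/34.58 = 21.9928
df = 2
p-value (upper-tail) = 0.00002
At α=0.05: p < α → reject H₀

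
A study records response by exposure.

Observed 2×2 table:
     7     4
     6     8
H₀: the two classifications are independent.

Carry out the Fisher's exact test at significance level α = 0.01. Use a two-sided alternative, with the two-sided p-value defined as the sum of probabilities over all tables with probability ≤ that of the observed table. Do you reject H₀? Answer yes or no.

reject H₀: no

Margins: r₁=11, r₂=14, c₁=13, c₂=12, n=25
p_obs = C(11,7)·C(14,6)/C(25,13); sum pmf over tables with pmf ≤ p_obs
p-value (two-sided) = 0.42831
At α=0.01: p ≥ α → fail to reject H₀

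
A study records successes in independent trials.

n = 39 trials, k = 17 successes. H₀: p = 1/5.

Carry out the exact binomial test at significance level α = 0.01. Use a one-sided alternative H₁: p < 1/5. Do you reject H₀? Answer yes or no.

reject H₀: no

Exact binomial: n=39, k=17, p₀=1/5=0.2000
P(X≤17) from Σ C(n,i)·p₀^i·(1−p₀)^(n−i)
p-value (one-sided, H₁ less) = 0.99979
At α=0.01: p ≥ α → fail to reject H₀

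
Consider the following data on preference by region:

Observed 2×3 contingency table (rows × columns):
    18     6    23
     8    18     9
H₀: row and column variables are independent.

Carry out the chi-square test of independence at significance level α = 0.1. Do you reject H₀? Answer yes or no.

reject H₀: yes

Row totals [47, 35], col totals [26, 24, 32], n=82
χ² = (18−14.90)²/14.90 + (6−13.76)²/13.76 + (23−18.34)²/18.34 + (8−11.10)²/11.10 + (18−10.24)²/10.24 + (9−13.66)²/13.66 = 14.5261
df = 2
p-value (upper-tail) = 0.00070
At α=0.1: p < α → reject H₀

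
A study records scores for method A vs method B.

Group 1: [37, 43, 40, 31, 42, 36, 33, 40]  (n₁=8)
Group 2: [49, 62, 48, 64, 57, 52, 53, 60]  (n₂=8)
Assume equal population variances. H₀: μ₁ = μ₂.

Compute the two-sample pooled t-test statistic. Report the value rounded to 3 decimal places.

test statistic = -6.850

x̄₁=37.750, s₁=4.268, n₁=8
x̄₂=55.625, s₂=6.022, n₂=8
s_p² = [7·4.268² + 7·6.022²]/14 = 27.2411
SE = √(s_p²·(1/8+1/8)) = 2.6096
t = (37.750−55.625)/2.6096 = -6.8496
df = 14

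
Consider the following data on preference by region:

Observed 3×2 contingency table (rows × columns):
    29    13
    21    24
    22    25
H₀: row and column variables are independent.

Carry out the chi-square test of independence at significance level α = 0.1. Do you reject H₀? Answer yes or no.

reject H₀: yes

Row totals [42, 45, 47], col totals [72, 62], n=134
χ² = (29−22.57)²/22.57 + (13−19.43)²/19.43 + (21−24.18)²/24.18 + (24−20.82)²/20.82 + (22−25.25)²/25.25 + (25−21.75)²/21.75 = 5.7726
df = 2
p-value (upper-tail) = 0.05578
At α=0.1: p < α → reject H₀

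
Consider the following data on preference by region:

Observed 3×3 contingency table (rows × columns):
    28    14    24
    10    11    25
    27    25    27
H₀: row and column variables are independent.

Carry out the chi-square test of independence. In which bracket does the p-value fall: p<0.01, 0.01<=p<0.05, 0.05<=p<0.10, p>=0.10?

Row totals [66, 46, 79], col totals [65, 50, 76], n=191
χ² = (28−22.46)²/22.46 + (14−17.28)²/17.28 + (24−26.26)²/26.26 + (10−15.65)²/15.65 + (11−12.04)²/12.04 + (25−18.30)²/18.30 + (27−26.88)²/26.88 + (25−20.68)²/20.68 + (27−31.43)²/31.43 = 8.2932
df = 4
p-value (upper-tail) = 0.08141
→ bracket: 0.05<=p<0.10

p-value bracket: 0.05<=p<0.10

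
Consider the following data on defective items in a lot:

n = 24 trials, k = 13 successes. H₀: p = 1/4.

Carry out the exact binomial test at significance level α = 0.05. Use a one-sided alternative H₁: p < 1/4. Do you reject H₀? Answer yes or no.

Exact binomial: n=24, k=13, p₀=1/4=0.2500
P(X≤13) from Σ C(n,i)·p₀^i·(1−p₀)^(n−i)
p-value (one-sided, H₁ less) = 0.99948
At α=0.05: p ≥ α → fail to reject H₀

reject H₀: no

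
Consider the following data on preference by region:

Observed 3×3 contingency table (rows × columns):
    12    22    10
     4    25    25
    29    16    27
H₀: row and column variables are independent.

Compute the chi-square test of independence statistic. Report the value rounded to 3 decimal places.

test statistic = 23.847

Row totals [44, 54, 72], col totals [45, 63, 62], n=170
χ² = (12−11.65)²/11.65 + (22−16.31)²/16.31 + (10−16.05)²/16.05 + (4−14.29)²/14.29 + (25−20.01)²/20.01 + (25−19.69)²/19.69 + (29−19.06)²/19.06 + (16−26.68)²/26.68 + (27−26.26)²/26.26 = 23.8472
df = 4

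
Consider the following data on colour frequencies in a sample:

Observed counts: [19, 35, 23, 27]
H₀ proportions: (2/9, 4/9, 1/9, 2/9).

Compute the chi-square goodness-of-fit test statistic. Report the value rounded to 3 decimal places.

n = 104; E_i = n·p_i = [23.11, 46.22, 11.56, 23.11]
χ² = (19−23.11)²/23.11 + (35−46.22)²/46.22 + (23−11.56)²/11.56 + (27−23.11)²/23.11 = 15.4447
df = 3

test statistic = 15.445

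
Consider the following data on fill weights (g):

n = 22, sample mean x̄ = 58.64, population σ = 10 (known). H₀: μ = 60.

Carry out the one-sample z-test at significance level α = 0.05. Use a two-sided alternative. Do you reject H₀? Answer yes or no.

SE = σ/√n = 10/√22 = 2.1320
z = (x̄−μ₀)/SE = (58.64−60)/2.1320 = -0.6379
p-value (two-sided) = 0.52354
At α=0.05: p ≥ α → fail to reject H₀

reject H₀: no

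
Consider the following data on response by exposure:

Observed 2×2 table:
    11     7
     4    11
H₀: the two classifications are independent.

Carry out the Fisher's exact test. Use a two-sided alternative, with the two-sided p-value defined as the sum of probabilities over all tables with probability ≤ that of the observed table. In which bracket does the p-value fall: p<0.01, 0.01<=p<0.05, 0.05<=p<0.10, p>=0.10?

Margins: r₁=18, r₂=15, c₁=15, c₂=18, n=33
p_obs = C(18,11)·C(15,4)/C(33,15); sum pmf over tables with pmf ≤ p_obs
p-value (two-sided) = 0.08015
→ bracket: 0.05<=p<0.10

p-value bracket: 0.05<=p<0.10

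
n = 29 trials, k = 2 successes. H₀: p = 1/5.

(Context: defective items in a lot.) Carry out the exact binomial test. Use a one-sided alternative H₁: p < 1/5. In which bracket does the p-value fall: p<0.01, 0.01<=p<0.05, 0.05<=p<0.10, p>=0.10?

Exact binomial: n=29, k=2, p₀=1/5=0.2000
P(X≤2) from Σ C(n,i)·p₀^i·(1−p₀)^(n−i)
p-value (one-sided, H₁ less) = 0.05203
→ bracket: 0.05<=p<0.10

p-value bracket: 0.05<=p<0.10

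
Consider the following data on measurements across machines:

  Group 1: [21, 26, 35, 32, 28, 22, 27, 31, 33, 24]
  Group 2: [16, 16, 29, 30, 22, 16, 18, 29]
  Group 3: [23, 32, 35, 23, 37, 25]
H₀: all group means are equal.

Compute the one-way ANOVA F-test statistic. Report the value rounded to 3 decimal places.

test statistic = 3.401

Group means [27.90, 22.00, 29.17], grand mean 26.250
SSB = Σnᵢ(x̄ᵢ−x̄)² = 222.767; SSW = ΣΣ(x−x̄ᵢ)² = 687.733
MSB = 222.767/2 = 111.3833; MSW = 687.733/21 = 32.7492
F = MSB/MSW = 3.4011
df = (2, 21)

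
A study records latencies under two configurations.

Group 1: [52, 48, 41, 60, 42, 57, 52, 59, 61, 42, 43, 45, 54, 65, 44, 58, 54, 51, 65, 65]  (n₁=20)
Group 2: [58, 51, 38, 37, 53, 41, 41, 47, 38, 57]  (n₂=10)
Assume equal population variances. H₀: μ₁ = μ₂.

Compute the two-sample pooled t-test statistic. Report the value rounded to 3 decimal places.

test statistic = 2.140

x̄₁=52.900, s₁=8.226, n₁=20
x̄₂=46.100, s₂=8.157, n₂=10
s_p² = [19·8.226² + 9·8.157²]/28 = 67.3107
SE = √(s_p²·(1/20+1/10)) = 3.1775
t = (52.900−46.100)/3.1775 = 2.1400
df = 28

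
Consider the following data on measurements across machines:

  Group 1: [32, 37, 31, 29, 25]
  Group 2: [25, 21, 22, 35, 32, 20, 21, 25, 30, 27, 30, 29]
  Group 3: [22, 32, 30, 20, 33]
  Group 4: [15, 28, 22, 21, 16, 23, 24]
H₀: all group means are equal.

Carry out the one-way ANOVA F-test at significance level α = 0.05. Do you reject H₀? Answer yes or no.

reject H₀: yes

Group means [30.80, 26.42, 27.40, 21.29], grand mean 26.103
SSB = Σnᵢ(x̄ᵢ−x̄)² = 282.344; SSW = ΣΣ(x−x̄ᵢ)² = 604.345
MSB = 282.344/3 = 94.1148; MSW = 604.345/25 = 24.1738
F = MSB/MSW = 3.8933
df = (3, 25)
p-value (upper-tail) = 0.02066
At α=0.05: p < α → reject H₀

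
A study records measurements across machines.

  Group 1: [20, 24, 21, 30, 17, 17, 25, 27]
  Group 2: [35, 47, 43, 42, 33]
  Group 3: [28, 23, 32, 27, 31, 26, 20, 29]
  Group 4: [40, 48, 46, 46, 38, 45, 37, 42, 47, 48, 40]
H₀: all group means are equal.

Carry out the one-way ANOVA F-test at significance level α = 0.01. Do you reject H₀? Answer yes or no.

reject H₀: yes

Group means [22.62, 40.00, 27.00, 43.36], grand mean 33.562
SSB = Σnᵢ(x̄ᵢ−x̄)² = 2565.455; SSW = ΣΣ(x−x̄ᵢ)² = 568.420
MSB = 2565.455/3 = 855.1515; MSW = 568.420/28 = 20.3007
F = MSB/MSW = 42.1242
df = (3, 28)
p-value (upper-tail) = 0.00000
At α=0.01: p < α → reject H₀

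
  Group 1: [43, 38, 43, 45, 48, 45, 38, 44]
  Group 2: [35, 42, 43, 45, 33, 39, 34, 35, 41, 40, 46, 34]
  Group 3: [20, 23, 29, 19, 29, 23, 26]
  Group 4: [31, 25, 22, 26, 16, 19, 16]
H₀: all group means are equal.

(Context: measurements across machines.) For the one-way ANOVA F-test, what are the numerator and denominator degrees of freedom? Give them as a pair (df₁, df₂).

k = 4 groups, N = 34 total
df = (k−1, N−k) = (4−1, 34−4) = (3, 30)

degrees of freedom = [3, 30]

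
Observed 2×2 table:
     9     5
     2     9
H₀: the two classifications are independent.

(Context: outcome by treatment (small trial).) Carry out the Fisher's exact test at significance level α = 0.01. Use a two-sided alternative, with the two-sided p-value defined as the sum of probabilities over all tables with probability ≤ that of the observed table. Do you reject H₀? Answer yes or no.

Margins: r₁=14, r₂=11, c₁=11, c₂=14, n=25
p_obs = C(14,9)·C(11,2)/C(25,11); sum pmf over tables with pmf ≤ p_obs
p-value (two-sided) = 0.04189
At α=0.01: p ≥ α → fail to reject H₀

reject H₀: no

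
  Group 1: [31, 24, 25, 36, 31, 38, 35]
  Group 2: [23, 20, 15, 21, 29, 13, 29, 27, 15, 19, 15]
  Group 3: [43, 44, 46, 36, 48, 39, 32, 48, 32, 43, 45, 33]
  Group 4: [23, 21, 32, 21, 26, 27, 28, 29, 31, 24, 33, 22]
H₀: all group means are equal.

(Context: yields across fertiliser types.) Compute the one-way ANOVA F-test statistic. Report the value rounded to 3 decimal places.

Group means [31.43, 20.55, 40.75, 26.42], grand mean 29.810
SSB = Σnᵢ(x̄ᵢ−x̄)² = 2536.868; SSW = ΣΣ(x−x̄ᵢ)² = 1127.608
MSB = 2536.868/3 = 845.6227; MSW = 1127.608/38 = 29.6739
F = MSB/MSW = 28.4972
df = (3, 38)

test statistic = 28.497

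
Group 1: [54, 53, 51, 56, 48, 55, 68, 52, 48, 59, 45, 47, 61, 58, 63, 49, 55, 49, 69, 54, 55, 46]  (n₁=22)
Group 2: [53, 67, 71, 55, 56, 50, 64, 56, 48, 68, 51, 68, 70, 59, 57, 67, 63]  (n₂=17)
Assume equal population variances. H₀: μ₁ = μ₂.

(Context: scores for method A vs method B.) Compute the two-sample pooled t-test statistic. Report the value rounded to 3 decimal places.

x̄₁=54.318, s₁=6.643, n₁=22
x̄₂=60.176, s₂=7.552, n₂=17
s_p² = [21·6.643² + 16·7.552²]/37 = 49.7093
SE = √(s_p²·(1/22+1/17)) = 2.2767
t = (54.318−60.176)/2.2767 = -2.5731
df = 37

test statistic = -2.573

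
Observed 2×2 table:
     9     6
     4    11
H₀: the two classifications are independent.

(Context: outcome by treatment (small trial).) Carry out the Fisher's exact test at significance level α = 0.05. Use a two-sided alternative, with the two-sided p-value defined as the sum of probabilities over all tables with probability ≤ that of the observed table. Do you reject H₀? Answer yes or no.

reject H₀: no

Margins: r₁=15, r₂=15, c₁=13, c₂=17, n=30
p_obs = C(15,9)·C(15,4)/C(30,13); sum pmf over tables with pmf ≤ p_obs
p-value (two-sided) = 0.13942
At α=0.05: p ≥ α → fail to reject H₀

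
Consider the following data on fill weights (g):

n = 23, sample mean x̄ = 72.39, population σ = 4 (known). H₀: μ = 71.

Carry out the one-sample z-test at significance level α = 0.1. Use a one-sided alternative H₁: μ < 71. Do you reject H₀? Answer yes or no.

reject H₀: no

SE = σ/√n = 4/√23 = 0.8341
z = (x̄−μ₀)/SE = (72.39−71)/0.8341 = 1.6666
p-value (one-sided, H₁ less) = 0.95220
At α=0.1: p ≥ α → fail to reject H₀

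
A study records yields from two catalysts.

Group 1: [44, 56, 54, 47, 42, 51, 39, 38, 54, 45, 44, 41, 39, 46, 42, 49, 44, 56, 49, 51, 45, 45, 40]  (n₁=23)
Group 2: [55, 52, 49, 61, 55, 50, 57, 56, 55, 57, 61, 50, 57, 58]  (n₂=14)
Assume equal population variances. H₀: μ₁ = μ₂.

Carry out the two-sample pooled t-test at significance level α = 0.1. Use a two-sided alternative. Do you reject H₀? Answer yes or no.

x̄₁=46.130, s₁=5.505, n₁=23
x̄₂=55.214, s₂=3.806, n₂=14
s_p² = [22·5.505² + 13·3.806²]/35 = 24.4276
SE = √(s_p²·(1/23+1/14)) = 1.6754
t = (46.130−55.214)/1.6754 = -5.4220
df = 35
p-value (two-sided) = 0.00000
At α=0.1: p < α → reject H₀

reject H₀: yes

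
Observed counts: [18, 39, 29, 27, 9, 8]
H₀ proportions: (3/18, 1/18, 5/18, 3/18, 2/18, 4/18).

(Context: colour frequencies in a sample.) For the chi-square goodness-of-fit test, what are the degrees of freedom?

degrees of freedom = 5

df = k − 1 = 6 − 1 = 5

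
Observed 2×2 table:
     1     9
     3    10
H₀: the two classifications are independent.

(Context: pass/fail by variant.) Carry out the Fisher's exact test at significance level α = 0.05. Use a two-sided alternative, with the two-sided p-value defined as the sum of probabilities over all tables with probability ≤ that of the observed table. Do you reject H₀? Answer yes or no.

Margins: r₁=10, r₂=13, c₁=4, c₂=19, n=23
p_obs = C(10,1)·C(13,3)/C(23,4); sum pmf over tables with pmf ≤ p_obs
p-value (two-sided) = 0.60361
At α=0.05: p ≥ α → fail to reject H₀

reject H₀: no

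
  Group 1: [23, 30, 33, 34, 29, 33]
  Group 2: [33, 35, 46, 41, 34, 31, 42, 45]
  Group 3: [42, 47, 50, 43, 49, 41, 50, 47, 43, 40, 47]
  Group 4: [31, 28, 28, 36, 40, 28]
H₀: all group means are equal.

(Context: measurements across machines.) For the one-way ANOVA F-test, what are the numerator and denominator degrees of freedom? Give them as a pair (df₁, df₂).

degrees of freedom = [3, 27]

k = 4 groups, N = 31 total
df = (k−1, N−k) = (4−1, 31−4) = (3, 27)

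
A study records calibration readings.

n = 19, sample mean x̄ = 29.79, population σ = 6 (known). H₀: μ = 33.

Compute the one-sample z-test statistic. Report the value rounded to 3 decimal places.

test statistic = -2.332

SE = σ/√n = 6/√19 = 1.3765
z = (x̄−μ₀)/SE = (29.79−33)/1.3765 = -2.3320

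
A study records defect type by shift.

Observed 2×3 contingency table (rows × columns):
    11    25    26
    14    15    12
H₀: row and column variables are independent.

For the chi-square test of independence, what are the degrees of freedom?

degrees of freedom = 2

df = (r−1)(c−1) = (2−1)·(3−1) = 2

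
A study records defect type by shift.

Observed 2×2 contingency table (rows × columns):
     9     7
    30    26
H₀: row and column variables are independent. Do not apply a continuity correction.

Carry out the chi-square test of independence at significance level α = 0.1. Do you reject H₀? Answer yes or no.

reject H₀: no

Row totals [16, 56], col totals [39, 33], n=72
χ² = (9−8.67)²/8.67 + (7−7.33)²/7.33 + (30−30.33)²/30.33 + (26−25.67)²/25.67 = 0.0360
df = 1
p-value (upper-tail) = 0.84959
At α=0.1: p ≥ α → fail to reject H₀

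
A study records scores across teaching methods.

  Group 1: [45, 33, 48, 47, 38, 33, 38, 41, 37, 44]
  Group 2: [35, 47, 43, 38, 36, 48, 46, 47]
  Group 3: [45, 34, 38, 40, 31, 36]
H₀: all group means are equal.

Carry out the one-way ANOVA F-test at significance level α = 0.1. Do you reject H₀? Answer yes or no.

Group means [40.40, 42.50, 37.33], grand mean 40.333
SSB = Σnᵢ(x̄ᵢ−x̄)² = 91.600; SSW = ΣΣ(x−x̄ᵢ)² = 589.733
MSB = 91.600/2 = 45.8000; MSW = 589.733/21 = 28.0825
F = MSB/MSW = 1.6309
df = (2, 21)
p-value (upper-tail) = 0.21959
At α=0.1: p ≥ α → fail to reject H₀

reject H₀: no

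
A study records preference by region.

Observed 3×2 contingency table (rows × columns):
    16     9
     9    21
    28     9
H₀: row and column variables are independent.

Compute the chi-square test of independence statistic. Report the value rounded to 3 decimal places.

Row totals [25, 30, 37], col totals [53, 39], n=92
χ² = (16−14.40)²/14.40 + (9−10.60)²/10.60 + (9−17.28)²/17.28 + (21−12.72)²/12.72 + (28−21.32)²/21.32 + (9−15.68)²/15.68 = 14.7274
df = 2

test statistic = 14.727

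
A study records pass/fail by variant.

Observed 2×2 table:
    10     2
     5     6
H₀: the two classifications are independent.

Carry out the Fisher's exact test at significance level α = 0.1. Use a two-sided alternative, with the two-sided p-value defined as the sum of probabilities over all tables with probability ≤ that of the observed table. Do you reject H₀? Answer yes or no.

Margins: r₁=12, r₂=11, c₁=15, c₂=8, n=23
p_obs = C(12,10)·C(11,5)/C(23,15); sum pmf over tables with pmf ≤ p_obs
p-value (two-sided) = 0.08938
At α=0.1: p < α → reject H₀

reject H₀: yes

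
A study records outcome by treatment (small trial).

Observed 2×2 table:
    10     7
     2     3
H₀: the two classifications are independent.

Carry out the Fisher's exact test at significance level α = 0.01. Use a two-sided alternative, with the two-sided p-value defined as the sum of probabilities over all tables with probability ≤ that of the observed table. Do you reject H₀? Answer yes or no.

Margins: r₁=17, r₂=5, c₁=12, c₂=10, n=22
p_obs = C(17,10)·C(5,2)/C(22,12); sum pmf over tables with pmf ≤ p_obs
p-value (two-sided) = 0.62406
At α=0.01: p ≥ α → fail to reject H₀

reject H₀: no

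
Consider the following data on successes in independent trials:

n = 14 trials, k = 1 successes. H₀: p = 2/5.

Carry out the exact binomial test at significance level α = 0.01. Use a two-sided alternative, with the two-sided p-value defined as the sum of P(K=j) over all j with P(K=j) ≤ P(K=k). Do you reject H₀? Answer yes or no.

Exact binomial: n=14, k=1, p₀=2/5=0.4000
P(X=j) = C(n,j)·p₀^j·(1−p₀)^(n−j); p = Σ P(X=j) over j with P(X=j) ≤ P(X=1)
p-value (two-sided) = 0.01200
At α=0.01: p ≥ α → fail to reject H₀

reject H₀: no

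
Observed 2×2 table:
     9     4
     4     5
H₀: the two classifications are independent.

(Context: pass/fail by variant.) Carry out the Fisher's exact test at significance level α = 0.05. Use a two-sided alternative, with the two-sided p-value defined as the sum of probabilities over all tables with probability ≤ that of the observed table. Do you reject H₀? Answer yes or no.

Margins: r₁=13, r₂=9, c₁=13, c₂=9, n=22
p_obs = C(13,9)·C(9,4)/C(22,13); sum pmf over tables with pmf ≤ p_obs
p-value (two-sided) = 0.38421
At α=0.05: p ≥ α → fail to reject H₀

reject H₀: no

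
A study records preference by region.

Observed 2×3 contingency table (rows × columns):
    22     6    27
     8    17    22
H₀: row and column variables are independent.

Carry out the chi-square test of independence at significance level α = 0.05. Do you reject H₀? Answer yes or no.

reject H₀: yes

Row totals [55, 47], col totals [30, 23, 49], n=102
χ² = (22−16.18)²/16.18 + (6−12.40)²/12.40 + (27−26.42)²/26.42 + (8−13.82)²/13.82 + (17−10.60)²/10.60 + (22−22.58)²/22.58 = 11.7492
df = 2
p-value (upper-tail) = 0.00281
At α=0.05: p < α → reject H₀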